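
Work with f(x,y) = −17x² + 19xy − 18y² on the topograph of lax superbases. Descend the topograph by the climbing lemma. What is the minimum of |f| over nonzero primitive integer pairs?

translate: b→15 (≡-19 mod 34), so (17,-19,18)→(17,15,16)
flip: (17,15,16)→(16,-15,17)
reduced (well bottom): (16,-15,17) with a≤c, −a<b≤a
well minimum |f| = |-16| = 16 (negative-definite)

16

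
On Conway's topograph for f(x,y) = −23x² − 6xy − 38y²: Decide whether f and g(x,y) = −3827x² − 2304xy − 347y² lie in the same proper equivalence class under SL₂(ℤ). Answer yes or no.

D₁ = -3460, D₂ = -3460
f is negative-definite; reduce −f:
−f: reduced (well bottom): (23,6,38) with a≤c, −a<b≤a
flip sign back: reduced form of f is (-23,-6,-38)
g is negative-definite; reduce −g:
−g: flip: (3827,2304,347)→(347,-2304,3827)
−g: translate: b→-222 (≡-2304 mod 694), so (347,-2304,3827)→(347,-222,38)
−g: flip: (347,-222,38)→(38,222,347)
−g: translate: b→-6 (≡222 mod 76), so (38,222,347)→(38,-6,23)
−g: flip: (38,-6,23)→(23,6,38)
−g: reduced (well bottom): (23,6,38) with a≤c, −a<b≤a
flip sign back: reduced form of g is (-23,-6,-38)
reduced forms (-23, -6, -38) vs (-23, -6, -38) ⇒ equivalent

yes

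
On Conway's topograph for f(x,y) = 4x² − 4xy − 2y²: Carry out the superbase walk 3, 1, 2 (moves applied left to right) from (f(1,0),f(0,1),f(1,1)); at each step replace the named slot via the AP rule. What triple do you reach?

start (4,-2,-2) = (f(1,0),f(0,1),f(1,1))
replace slot 3: 2·(4+(-2)) − (-2) = 6 → (4,-2,6)
replace slot 1: 2·((-2)+6) − 4 = 4 → (4,-2,6)
replace slot 2: 2·(4+6) − (-2) = 22 → (4,22,6)

4,22,6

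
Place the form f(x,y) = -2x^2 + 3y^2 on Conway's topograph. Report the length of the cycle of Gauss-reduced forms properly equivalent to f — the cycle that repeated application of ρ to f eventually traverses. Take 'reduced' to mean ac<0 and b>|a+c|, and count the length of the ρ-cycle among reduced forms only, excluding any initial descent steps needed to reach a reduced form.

D = 24, ⌊√D⌋ = 4
descent: ρ → (3,0,-2)
descent: ρ → (-2,4,1)  [lands on river]
river: ρ → (1,4,-2)
ρ-cycle length = 2 (tail of 2 descent steps not counted)

2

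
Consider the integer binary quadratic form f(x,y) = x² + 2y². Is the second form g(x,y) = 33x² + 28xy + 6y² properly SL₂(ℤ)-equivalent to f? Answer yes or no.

D₁ = -8, D₂ = -8
f: reduced (well bottom): (1,0,2) with a≤c, −a<b≤a
g: flip: (33,28,6)→(6,-28,33)
g: translate: b→-4 (≡-28 mod 12), so (6,-28,33)→(6,-4,1)
g: flip: (6,-4,1)→(1,4,6)
g: translate: b→0 (≡4 mod 2), so (1,4,6)→(1,0,2)
g: reduced (well bottom): (1,0,2) with a≤c, −a<b≤a
reduced forms (1, 0, 2) vs (1, 0, 2) ⇒ equivalent

yes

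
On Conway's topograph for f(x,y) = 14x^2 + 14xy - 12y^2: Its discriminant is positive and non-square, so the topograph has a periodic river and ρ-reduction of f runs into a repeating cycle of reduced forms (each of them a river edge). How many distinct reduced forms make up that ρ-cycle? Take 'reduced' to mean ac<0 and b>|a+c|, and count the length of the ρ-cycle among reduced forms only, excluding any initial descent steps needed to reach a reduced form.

D = 868, ⌊√D⌋ = 29
river: ρ → (-12,10,16)
river: ρ → (16,22,-6)
river: ρ → (-6,26,8)
river: ρ → (8,22,-12)
river: ρ → (-12,26,4)
river: ρ → (4,22,-24)
river: ρ → (-24,26,2)
river: ρ → (2,26,-24)
river: ρ → (-24,22,4)
river: ρ → (4,26,-12)
river: ρ → (-12,22,8)
river: ρ → (8,26,-6)
river: ρ → (-6,22,16)
river: ρ → (16,10,-12)
river: ρ → (-12,14,14)
river: ρ → (14,14,-12)
ρ-cycle length = 16 (tail of 0 descent steps not counted)

16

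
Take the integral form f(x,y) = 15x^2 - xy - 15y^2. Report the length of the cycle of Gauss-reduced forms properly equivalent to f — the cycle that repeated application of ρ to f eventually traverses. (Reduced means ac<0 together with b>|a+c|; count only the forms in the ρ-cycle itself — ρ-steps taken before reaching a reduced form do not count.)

D = 901, ⌊√D⌋ = 30
descent: ρ → (-15,1,15)  [lands on river]
river: ρ → (15,29,-1)
river: ρ → (-1,29,15)
river: ρ → (15,1,-15)
river: ρ → (-15,29,1)
river: ρ → (1,29,-15)
ρ-cycle length = 6 (tail of 1 descent step not counted)

6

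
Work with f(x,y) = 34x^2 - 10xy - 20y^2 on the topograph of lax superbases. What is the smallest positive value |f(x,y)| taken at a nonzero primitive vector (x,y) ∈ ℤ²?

descent: ρ → (-20,50,4)  [lands on river]
river: ρ → (4,46,-44)
river: ρ → (-44,42,6)
river: ρ → (6,42,-44)
river: ρ → (-44,46,4)
river: ρ → (4,50,-20)
river: ρ → (-20,30,24)
river: ρ → (24,18,-26)
river: ρ → (-26,34,16)
river: ρ → (16,30,-30)
river: ρ → (-30,30,16)
river: ρ → (16,34,-26)
river: ρ → (-26,18,24)
river: ρ → (24,30,-20)
closes: descent 1, river 14
min |a| on river = 4

4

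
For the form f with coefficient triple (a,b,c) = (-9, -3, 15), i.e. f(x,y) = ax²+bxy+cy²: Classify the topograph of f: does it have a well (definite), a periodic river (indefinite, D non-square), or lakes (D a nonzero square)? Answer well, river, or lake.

D = b²−4ac = (-3)² − 4·(-9)·15 = 549
D > 0 non-square ⇒ indefinite ⇒ periodic river

river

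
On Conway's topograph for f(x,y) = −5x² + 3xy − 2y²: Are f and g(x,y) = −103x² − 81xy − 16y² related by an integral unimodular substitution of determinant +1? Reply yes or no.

D₁ = -31, D₂ = -31
f is negative-definite; reduce −f:
−f: flip: (5,-3,2)→(2,3,5)
−f: translate: b→-1 (≡3 mod 4), so (2,3,5)→(2,-1,4)
−f: reduced (well bottom): (2,-1,4) with a≤c, −a<b≤a
flip sign back: reduced form of f is (-2,1,-4)
g is negative-definite; reduce −g:
−g: flip: (103,81,16)→(16,-81,103)
−g: translate: b→15 (≡-81 mod 32), so (16,-81,103)→(16,15,4)
−g: flip: (16,15,4)→(4,-15,16)
−g: translate: b→1 (≡-15 mod 8), so (4,-15,16)→(4,1,2)
−g: flip: (4,1,2)→(2,-1,4)
−g: reduced (well bottom): (2,-1,4) with a≤c, −a<b≤a
flip sign back: reduced form of g is (-2,1,-4)
reduced forms (-2, 1, -4) vs (-2, 1, -4) ⇒ equivalent

yes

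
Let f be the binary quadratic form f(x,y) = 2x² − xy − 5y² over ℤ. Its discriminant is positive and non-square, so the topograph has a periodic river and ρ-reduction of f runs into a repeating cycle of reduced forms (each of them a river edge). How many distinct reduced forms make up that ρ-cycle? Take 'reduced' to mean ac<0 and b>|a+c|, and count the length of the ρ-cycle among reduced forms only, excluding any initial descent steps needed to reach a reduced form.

D = 41, ⌊√D⌋ = 6
descent: ρ → (-5,1,2)
descent: ρ → (2,3,-4)  [lands on river]
river: ρ → (-4,5,1)
river: ρ → (1,5,-4)
river: ρ → (-4,3,2)
river: ρ → (2,5,-2)
river: ρ → (-2,3,4)
river: ρ → (4,5,-1)
river: ρ → (-1,5,4)
river: ρ → (4,3,-2)
river: ρ → (-2,5,2)
ρ-cycle length = 10 (tail of 2 descent steps not counted)

10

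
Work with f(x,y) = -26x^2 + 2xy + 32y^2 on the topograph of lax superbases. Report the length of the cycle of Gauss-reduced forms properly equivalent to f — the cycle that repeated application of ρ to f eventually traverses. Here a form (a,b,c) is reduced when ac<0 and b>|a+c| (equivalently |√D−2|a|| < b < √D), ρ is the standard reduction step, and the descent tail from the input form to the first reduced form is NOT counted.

D = 3332, ⌊√D⌋ = 57
descent: ρ → (32,-2,-26)
descent: ρ → (-26,54,4)  [lands on river]
river: ρ → (4,50,-52)
river: ρ → (-52,54,2)
river: ρ → (2,54,-52)
river: ρ → (-52,50,4)
river: ρ → (4,54,-26)
river: ρ → (-26,50,8)
river: ρ → (8,46,-38)
river: ρ → (-38,30,16)
river: ρ → (16,34,-34)
river: ρ → (-34,34,16)
river: ρ → (16,30,-38)
river: ρ → (-38,46,8)
river: ρ → (8,50,-26)
ρ-cycle length = 14 (tail of 2 descent steps not counted)

14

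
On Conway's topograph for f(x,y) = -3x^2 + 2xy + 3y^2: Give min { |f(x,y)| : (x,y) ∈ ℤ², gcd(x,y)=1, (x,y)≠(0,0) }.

river: ρ → (3,4,-2)
river: ρ → (-2,4,3)
river: ρ → (3,2,-3)
river: ρ → (-3,4,2)
river: ρ → (2,4,-3)
river: ρ → (-3,2,3)
closes: descent 0, river 6
min |a| on river = 2

2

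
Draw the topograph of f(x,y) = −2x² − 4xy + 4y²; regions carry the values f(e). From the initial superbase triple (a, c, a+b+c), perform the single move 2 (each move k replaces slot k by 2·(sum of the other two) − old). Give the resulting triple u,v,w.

start (-2,4,-2) = (f(1,0),f(0,1),f(1,1))
replace slot 2: 2·((-2)+(-2)) − 4 = -12 → (-2,-12,-2)

-2,-12,-2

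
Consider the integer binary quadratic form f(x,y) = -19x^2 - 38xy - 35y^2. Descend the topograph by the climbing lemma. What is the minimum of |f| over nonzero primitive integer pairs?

translate: b→0 (≡38 mod 38), so (19,38,35)→(19,0,16)
flip: (19,0,16)→(16,0,19)
reduced (well bottom): (16,0,19) with a≤c, −a<b≤a
well minimum |f| = |-16| = 16 (negative-definite)

16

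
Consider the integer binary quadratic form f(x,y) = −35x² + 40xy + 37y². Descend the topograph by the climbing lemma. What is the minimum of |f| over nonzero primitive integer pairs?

river: ρ → (37,34,-38)
river: ρ → (-38,42,33)
river: ρ → (33,24,-47)
river: ρ → (-47,70,10)
river: ρ → (10,70,-47)
river: ρ → (-47,24,33)
river: ρ → (33,42,-38)
river: ρ → (-38,34,37)
river: ρ → (37,40,-35)
river: ρ → (-35,30,42)
river: ρ → (42,54,-23)
river: ρ → (-23,38,58)
river: ρ → (58,78,-3)
river: ρ → (-3,78,58)
river: ρ → (58,38,-23)
river: ρ → (-23,54,42)
river: ρ → (42,30,-35)
river: ρ → (-35,40,37)
closes: descent 0, river 18
min |a| on river = 3

3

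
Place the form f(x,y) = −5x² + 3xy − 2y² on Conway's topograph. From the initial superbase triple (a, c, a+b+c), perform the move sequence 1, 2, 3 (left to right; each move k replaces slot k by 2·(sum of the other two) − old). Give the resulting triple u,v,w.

start (-5,-2,-4) = (f(1,0),f(0,1),f(1,1))
replace slot 1: 2·((-2)+(-4)) − (-5) = -7 → (-7,-2,-4)
replace slot 2: 2·((-7)+(-4)) − (-2) = -20 → (-7,-20,-4)
replace slot 3: 2·((-7)+(-20)) − (-4) = -50 → (-7,-20,-50)

-7,-20,-50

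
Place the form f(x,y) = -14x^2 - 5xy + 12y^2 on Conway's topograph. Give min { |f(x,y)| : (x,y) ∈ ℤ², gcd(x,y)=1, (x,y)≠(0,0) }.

descent: ρ → (12,5,-14)  [lands on river]
river: ρ → (-14,23,3)
river: ρ → (3,25,-6)
river: ρ → (-6,23,7)
river: ρ → (7,19,-12)
river: ρ → (-12,5,14)
river: ρ → (14,23,-3)
river: ρ → (-3,25,6)
river: ρ → (6,23,-7)
river: ρ → (-7,19,12)
closes: descent 1, river 10
min |a| on river = 3

3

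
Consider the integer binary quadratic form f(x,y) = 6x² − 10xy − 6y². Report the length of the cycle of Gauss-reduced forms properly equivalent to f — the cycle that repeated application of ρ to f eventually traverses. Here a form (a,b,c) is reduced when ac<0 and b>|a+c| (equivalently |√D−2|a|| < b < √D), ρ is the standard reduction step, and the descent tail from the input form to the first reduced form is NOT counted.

D = 244, ⌊√D⌋ = 15
descent: ρ → (-6,10,6)  [lands on river]
river: ρ → (6,14,-2)
river: ρ → (-2,14,6)
river: ρ → (6,10,-6)
river: ρ → (-6,14,2)
river: ρ → (2,14,-6)
ρ-cycle length = 6 (tail of 1 descent step not counted)

6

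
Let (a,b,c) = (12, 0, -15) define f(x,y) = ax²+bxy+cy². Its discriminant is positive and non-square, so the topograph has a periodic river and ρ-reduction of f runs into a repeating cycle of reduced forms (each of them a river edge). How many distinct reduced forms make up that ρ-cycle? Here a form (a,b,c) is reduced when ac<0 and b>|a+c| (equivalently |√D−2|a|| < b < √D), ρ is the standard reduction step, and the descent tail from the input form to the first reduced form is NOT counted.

D = 720, ⌊√D⌋ = 26
descent: ρ → (-15,0,12)
descent: ρ → (12,24,-3)  [lands on river]
river: ρ → (-3,24,12)
ρ-cycle length = 2 (tail of 2 descent steps not counted)

2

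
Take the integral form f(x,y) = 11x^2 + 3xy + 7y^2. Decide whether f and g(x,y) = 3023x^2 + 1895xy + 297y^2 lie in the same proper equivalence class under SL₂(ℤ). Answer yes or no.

D₁ = -299, D₂ = -299
f: flip: (11,3,7)→(7,-3,11)
f: reduced (well bottom): (7,-3,11) with a≤c, −a<b≤a
g: flip: (3023,1895,297)→(297,-1895,3023)
g: translate: b→-113 (≡-1895 mod 594), so (297,-1895,3023)→(297,-113,11)
g: flip: (297,-113,11)→(11,113,297)
g: translate: b→3 (≡113 mod 22), so (11,113,297)→(11,3,7)
g: flip: (11,3,7)→(7,-3,11)
g: reduced (well bottom): (7,-3,11) with a≤c, −a<b≤a
reduced forms (7, -3, 11) vs (7, -3, 11) ⇒ equivalent

yes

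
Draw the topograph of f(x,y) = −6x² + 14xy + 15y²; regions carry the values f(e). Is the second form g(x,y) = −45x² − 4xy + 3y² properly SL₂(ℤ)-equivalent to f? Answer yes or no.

D₁ = 556, D₂ = 556
river cycle of f (length 18): (15, 16, -5), (-5, 14, 18), (18, 22, -1), (-1, 22, 18), (18, 14, -5), (-5, 16, 15), (15, 14, -6), (-6, 22, 3), (3, 20, -13), (-13, 6, 10), … (8 more)
river cycle of g (length 18): (3, 22, -6), (-6, 14, 15), (15, 16, -5), (-5, 14, 18), (18, 22, -1), (-1, 22, 18), (18, 14, -5), (-5, 16, 15), (15, 14, -6), (-6, 22, 3), … (8 more)
cycles coincide ⇒ equivalent

yes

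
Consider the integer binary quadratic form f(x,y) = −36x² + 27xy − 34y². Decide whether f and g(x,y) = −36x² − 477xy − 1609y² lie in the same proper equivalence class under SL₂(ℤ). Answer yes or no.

D₁ = -4167, D₂ = -4167
f is negative-definite; reduce −f:
−f: flip: (36,-27,34)→(34,27,36)
−f: reduced (well bottom): (34,27,36) with a≤c, −a<b≤a
flip sign back: reduced form of f is (-34,-27,-36)
g is negative-definite; reduce −g:
−g: translate: b→-27 (≡477 mod 72), so (36,477,1609)→(36,-27,34)
−g: flip: (36,-27,34)→(34,27,36)
−g: reduced (well bottom): (34,27,36) with a≤c, −a<b≤a
flip sign back: reduced form of g is (-34,-27,-36)
reduced forms (-34, -27, -36) vs (-34, -27, -36) ⇒ equivalent

yes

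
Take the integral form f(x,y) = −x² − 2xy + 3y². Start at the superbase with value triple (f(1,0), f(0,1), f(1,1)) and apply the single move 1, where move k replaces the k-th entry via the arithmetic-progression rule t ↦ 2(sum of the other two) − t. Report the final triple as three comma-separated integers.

start (-1,3,0) = (f(1,0),f(0,1),f(1,1))
replace slot 1: 2·(3+0) − (-1) = 7 → (7,3,0)

7,3,0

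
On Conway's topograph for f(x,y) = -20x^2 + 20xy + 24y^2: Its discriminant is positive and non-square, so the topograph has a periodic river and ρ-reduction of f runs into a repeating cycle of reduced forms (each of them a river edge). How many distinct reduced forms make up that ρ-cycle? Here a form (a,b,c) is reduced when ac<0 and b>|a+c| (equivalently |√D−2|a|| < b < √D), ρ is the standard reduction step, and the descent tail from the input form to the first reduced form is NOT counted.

D = 2320, ⌊√D⌋ = 48
river: ρ → (24,28,-16)
river: ρ → (-16,36,16)
river: ρ → (16,28,-24)
river: ρ → (-24,20,20)
river: ρ → (20,20,-24)
river: ρ → (-24,28,16)
river: ρ → (16,36,-16)
river: ρ → (-16,28,24)
river: ρ → (24,20,-20)
river: ρ → (-20,20,24)
ρ-cycle length = 10 (tail of 0 descent steps not counted)

10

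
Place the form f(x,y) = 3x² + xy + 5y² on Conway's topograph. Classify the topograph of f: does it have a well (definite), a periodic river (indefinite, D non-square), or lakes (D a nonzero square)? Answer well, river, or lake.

D = b²−4ac = 1² − 4·3·5 = -59
D < 0 ⇒ definite ⇒ every region one sign ⇒ single well

well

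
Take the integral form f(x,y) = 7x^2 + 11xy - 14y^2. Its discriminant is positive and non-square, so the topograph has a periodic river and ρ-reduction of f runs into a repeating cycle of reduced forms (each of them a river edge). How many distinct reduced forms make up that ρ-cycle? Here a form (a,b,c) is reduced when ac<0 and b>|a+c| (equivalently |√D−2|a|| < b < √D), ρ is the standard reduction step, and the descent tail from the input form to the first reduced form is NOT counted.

D = 513, ⌊√D⌋ = 22
river: ρ → (-14,17,4)
river: ρ → (4,15,-18)
river: ρ → (-18,21,1)
river: ρ → (1,21,-18)
river: ρ → (-18,15,4)
river: ρ → (4,17,-14)
river: ρ → (-14,11,7)
river: ρ → (7,17,-8)
river: ρ → (-8,15,9)
river: ρ → (9,21,-2)
river: ρ → (-2,19,19)
river: ρ → (19,19,-2)
river: ρ → (-2,21,9)
river: ρ → (9,15,-8)
river: ρ → (-8,17,7)
river: ρ → (7,11,-14)
ρ-cycle length = 16 (tail of 0 descent steps not counted)

16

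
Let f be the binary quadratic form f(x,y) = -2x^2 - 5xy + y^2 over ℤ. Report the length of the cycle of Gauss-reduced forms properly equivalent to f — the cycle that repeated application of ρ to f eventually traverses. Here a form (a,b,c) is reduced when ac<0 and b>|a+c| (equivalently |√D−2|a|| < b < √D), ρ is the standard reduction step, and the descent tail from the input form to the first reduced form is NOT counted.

D = 33, ⌊√D⌋ = 5
descent: ρ → (1,5,-2)  [lands on river]
river: ρ → (-2,3,3)
river: ρ → (3,3,-2)
river: ρ → (-2,5,1)
ρ-cycle length = 4 (tail of 1 descent step not counted)

4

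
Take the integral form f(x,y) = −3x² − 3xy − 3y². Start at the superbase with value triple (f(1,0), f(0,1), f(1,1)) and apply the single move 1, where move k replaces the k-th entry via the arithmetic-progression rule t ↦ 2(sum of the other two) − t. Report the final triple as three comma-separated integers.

start (-3,-3,-9) = (f(1,0),f(0,1),f(1,1))
replace slot 1: 2·((-3)+(-9)) − (-3) = -21 → (-21,-3,-9)

-21,-3,-9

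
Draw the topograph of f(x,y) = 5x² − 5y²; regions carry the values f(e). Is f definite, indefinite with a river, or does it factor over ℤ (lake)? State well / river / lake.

D = b²−4ac = 0² − 4·5·(-5) = 100
D = 10² is a perfect square ⇒ form factors over ℤ ⇒ lakes

lake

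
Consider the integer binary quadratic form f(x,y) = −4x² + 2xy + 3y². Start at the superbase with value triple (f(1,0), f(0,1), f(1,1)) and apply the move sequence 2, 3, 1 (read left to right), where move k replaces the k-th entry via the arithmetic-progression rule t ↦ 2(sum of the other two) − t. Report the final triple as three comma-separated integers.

start (-4,3,1) = (f(1,0),f(0,1),f(1,1))
replace slot 2: 2·((-4)+1) − 3 = -9 → (-4,-9,1)
replace slot 3: 2·((-4)+(-9)) − 1 = -27 → (-4,-9,-27)
replace slot 1: 2·((-9)+(-27)) − (-4) = -68 → (-68,-9,-27)

-68,-9,-27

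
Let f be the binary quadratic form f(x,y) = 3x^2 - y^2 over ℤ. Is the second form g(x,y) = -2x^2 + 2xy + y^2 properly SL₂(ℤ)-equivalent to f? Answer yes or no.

D₁ = 12, D₂ = 12
river cycle of f (length 2): (-1, 2, 2), (2, 2, -1)
river cycle of g (length 2): (1, 2, -2), (-2, 2, 1)
cycles differ ⇒ inequivalent

no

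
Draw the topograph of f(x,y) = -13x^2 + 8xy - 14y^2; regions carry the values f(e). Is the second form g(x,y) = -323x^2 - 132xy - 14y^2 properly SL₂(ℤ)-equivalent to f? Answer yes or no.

D₁ = -664, D₂ = -664
f is negative-definite; reduce −f:
−f: reduced (well bottom): (13,-8,14) with a≤c, −a<b≤a
flip sign back: reduced form of f is (-13,8,-14)
g is negative-definite; reduce −g:
−g: flip: (323,132,14)→(14,-132,323)
−g: translate: b→8 (≡-132 mod 28), so (14,-132,323)→(14,8,13)
−g: flip: (14,8,13)→(13,-8,14)
−g: reduced (well bottom): (13,-8,14) with a≤c, −a<b≤a
flip sign back: reduced form of g is (-13,8,-14)
reduced forms (-13, 8, -14) vs (-13, 8, -14) ⇒ equivalent

yes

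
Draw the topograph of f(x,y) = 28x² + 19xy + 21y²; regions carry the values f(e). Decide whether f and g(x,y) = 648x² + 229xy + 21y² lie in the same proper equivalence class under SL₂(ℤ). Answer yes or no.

D₁ = -1991, D₂ = -1991
f: flip: (28,19,21)→(21,-19,28)
f: reduced (well bottom): (21,-19,28) with a≤c, −a<b≤a
g: flip: (648,229,21)→(21,-229,648)
g: translate: b→-19 (≡-229 mod 42), so (21,-229,648)→(21,-19,28)
g: reduced (well bottom): (21,-19,28) with a≤c, −a<b≤a
reduced forms (21, -19, 28) vs (21, -19, 28) ⇒ equivalent

yes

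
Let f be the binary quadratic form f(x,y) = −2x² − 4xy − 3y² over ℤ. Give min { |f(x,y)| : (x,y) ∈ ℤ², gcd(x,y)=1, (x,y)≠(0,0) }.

translate: b→0 (≡4 mod 4), so (2,4,3)→(2,0,1)
flip: (2,0,1)→(1,0,2)
reduced (well bottom): (1,0,2) with a≤c, −a<b≤a
well minimum |f| = |-1| = 1 (negative-definite)

1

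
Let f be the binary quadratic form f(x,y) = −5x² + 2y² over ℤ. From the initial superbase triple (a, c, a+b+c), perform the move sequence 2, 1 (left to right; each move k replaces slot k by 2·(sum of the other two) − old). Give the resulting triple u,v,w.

start (-5,2,-3) = (f(1,0),f(0,1),f(1,1))
replace slot 2: 2·((-5)+(-3)) − 2 = -18 → (-5,-18,-3)
replace slot 1: 2·((-18)+(-3)) − (-5) = -37 → (-37,-18,-3)

-37,-18,-3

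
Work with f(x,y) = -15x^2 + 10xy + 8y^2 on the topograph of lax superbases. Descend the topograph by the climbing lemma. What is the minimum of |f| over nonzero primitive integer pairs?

river: ρ → (8,22,-3)
river: ρ → (-3,20,15)
river: ρ → (15,10,-8)
river: ρ → (-8,22,3)
river: ρ → (3,20,-15)
river: ρ → (-15,10,8)
closes: descent 0, river 6
min |a| on river = 3

3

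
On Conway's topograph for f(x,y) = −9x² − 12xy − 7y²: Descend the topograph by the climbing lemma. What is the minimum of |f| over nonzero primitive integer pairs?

translate: b→-6 (≡12 mod 18), so (9,12,7)→(9,-6,4)
flip: (9,-6,4)→(4,6,9)
translate: b→-2 (≡6 mod 8), so (4,6,9)→(4,-2,7)
reduced (well bottom): (4,-2,7) with a≤c, −a<b≤a
well minimum |f| = |-4| = 4 (negative-definite)

4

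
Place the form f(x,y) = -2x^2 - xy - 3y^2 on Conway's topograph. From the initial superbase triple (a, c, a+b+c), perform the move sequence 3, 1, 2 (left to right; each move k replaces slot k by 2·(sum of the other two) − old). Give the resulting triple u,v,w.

start (-2,-3,-6) = (f(1,0),f(0,1),f(1,1))
replace slot 3: 2·((-2)+(-3)) − (-6) = -4 → (-2,-3,-4)
replace slot 1: 2·((-3)+(-4)) − (-2) = -12 → (-12,-3,-4)
replace slot 2: 2·((-12)+(-4)) − (-3) = -29 → (-12,-29,-4)

-12,-29,-4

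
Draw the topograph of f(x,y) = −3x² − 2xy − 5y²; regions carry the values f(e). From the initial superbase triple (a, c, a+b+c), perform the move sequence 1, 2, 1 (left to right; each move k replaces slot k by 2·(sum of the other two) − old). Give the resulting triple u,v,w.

start (-3,-5,-10) = (f(1,0),f(0,1),f(1,1))
replace slot 1: 2·((-5)+(-10)) − (-3) = -27 → (-27,-5,-10)
replace slot 2: 2·((-27)+(-10)) − (-5) = -69 → (-27,-69,-10)
replace slot 1: 2·((-69)+(-10)) − (-27) = -131 → (-131,-69,-10)

-131,-69,-10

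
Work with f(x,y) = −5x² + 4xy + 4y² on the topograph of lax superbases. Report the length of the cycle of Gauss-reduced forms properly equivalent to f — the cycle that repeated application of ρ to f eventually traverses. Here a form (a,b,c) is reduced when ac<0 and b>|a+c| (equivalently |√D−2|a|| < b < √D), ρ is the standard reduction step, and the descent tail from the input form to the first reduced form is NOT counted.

D = 96, ⌊√D⌋ = 9
river: ρ → (4,4,-5)
river: ρ → (-5,6,3)
river: ρ → (3,6,-5)
river: ρ → (-5,4,4)
ρ-cycle length = 4 (tail of 0 descent steps not counted)

4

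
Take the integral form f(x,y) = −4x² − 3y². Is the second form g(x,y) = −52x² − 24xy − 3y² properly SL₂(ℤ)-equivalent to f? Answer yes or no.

D₁ = -48, D₂ = -48
f is negative-definite; reduce −f:
−f: flip: (4,0,3)→(3,0,4)
−f: reduced (well bottom): (3,0,4) with a≤c, −a<b≤a
flip sign back: reduced form of f is (-3,0,-4)
g is negative-definite; reduce −g:
−g: flip: (52,24,3)→(3,-24,52)
−g: translate: b→0 (≡-24 mod 6), so (3,-24,52)→(3,0,4)
−g: reduced (well bottom): (3,0,4) with a≤c, −a<b≤a
flip sign back: reduced form of g is (-3,0,-4)
reduced forms (-3, 0, -4) vs (-3, 0, -4) ⇒ equivalent

yes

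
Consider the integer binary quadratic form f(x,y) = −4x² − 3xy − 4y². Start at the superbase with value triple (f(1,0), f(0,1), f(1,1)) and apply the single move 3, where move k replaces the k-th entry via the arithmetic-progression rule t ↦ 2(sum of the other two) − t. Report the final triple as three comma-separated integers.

start (-4,-4,-11) = (f(1,0),f(0,1),f(1,1))
replace slot 3: 2·((-4)+(-4)) − (-11) = -5 → (-4,-4,-5)

-4,-4,-5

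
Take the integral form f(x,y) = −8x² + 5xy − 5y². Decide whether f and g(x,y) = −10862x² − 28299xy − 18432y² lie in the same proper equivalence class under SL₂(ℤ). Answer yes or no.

D₁ = -135, D₂ = -135
f is negative-definite; reduce −f:
−f: flip: (8,-5,5)→(5,5,8)
−f: reduced (well bottom): (5,5,8) with a≤c, −a<b≤a
flip sign back: reduced form of f is (-5,-5,-8)
g is negative-definite; reduce −g:
−g: translate: b→6575 (≡28299 mod 21724), so (10862,28299,18432)→(10862,6575,995)
−g: flip: (10862,6575,995)→(995,-6575,10862)
−g: translate: b→-605 (≡-6575 mod 1990), so (995,-6575,10862)→(995,-605,92)
−g: flip: (995,-605,92)→(92,605,995)
−g: translate: b→53 (≡605 mod 184), so (92,605,995)→(92,53,8)
−g: flip: (92,53,8)→(8,-53,92)
−g: translate: b→-5 (≡-53 mod 16), so (8,-53,92)→(8,-5,5)
−g: flip: (8,-5,5)→(5,5,8)
−g: reduced (well bottom): (5,5,8) with a≤c, −a<b≤a
flip sign back: reduced form of g is (-5,-5,-8)
reduced forms (-5, -5, -8) vs (-5, -5, -8) ⇒ equivalent

yes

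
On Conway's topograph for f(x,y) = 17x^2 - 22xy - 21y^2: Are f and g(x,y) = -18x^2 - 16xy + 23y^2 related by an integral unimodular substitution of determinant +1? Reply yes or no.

D₁ = 1912, D₂ = 1912
river cycle of f (length 36): (-21, 22, 17), (17, 12, -26), (-26, 40, 3), (3, 38, -39), (-39, 40, 2), (2, 40, -39), (-39, 38, 3), (3, 40, -26), (-26, 12, 17), (17, 22, -21), … (26 more)
river cycle of g (length 36): (23, 16, -18), (-18, 20, 21), (21, 22, -17), (-17, 12, 26), (26, 40, -3), (-3, 38, 39), (39, 40, -2), (-2, 40, 39), (39, 38, -3), (-3, 40, 26), … (26 more)
cycles differ ⇒ inequivalent

no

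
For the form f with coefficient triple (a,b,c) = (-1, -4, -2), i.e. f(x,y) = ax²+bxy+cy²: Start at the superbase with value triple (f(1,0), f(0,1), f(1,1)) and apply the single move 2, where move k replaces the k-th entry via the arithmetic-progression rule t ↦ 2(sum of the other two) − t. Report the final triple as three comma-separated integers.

start (-1,-2,-7) = (f(1,0),f(0,1),f(1,1))
replace slot 2: 2·((-1)+(-7)) − (-2) = -14 → (-1,-14,-7)

-1,-14,-7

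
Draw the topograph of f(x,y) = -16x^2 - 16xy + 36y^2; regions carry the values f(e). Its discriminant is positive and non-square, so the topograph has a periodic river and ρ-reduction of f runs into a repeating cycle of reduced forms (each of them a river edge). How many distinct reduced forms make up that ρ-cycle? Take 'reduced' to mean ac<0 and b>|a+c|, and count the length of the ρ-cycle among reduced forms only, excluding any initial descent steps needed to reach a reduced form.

D = 2560, ⌊√D⌋ = 50
descent: ρ → (36,16,-16)
descent: ρ → (-16,48,4)  [lands on river]
river: ρ → (4,48,-16)
ρ-cycle length = 2 (tail of 2 descent steps not counted)

2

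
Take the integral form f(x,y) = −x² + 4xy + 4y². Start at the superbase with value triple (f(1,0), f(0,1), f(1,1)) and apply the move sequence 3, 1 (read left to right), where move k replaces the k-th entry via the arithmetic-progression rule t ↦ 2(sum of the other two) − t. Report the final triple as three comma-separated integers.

start (-1,4,7) = (f(1,0),f(0,1),f(1,1))
replace slot 3: 2·((-1)+4) − 7 = -1 → (-1,4,-1)
replace slot 1: 2·(4+(-1)) − (-1) = 7 → (7,4,-1)

7,4,-1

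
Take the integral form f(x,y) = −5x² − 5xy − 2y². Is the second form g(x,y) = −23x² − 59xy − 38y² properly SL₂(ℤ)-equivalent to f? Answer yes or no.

D₁ = -15, D₂ = -15
f is negative-definite; reduce −f:
−f: flip: (5,5,2)→(2,-5,5)
−f: translate: b→-1 (≡-5 mod 4), so (2,-5,5)→(2,-1,2)
−f: flip: (2,-1,2)→(2,1,2)
−f: reduced (well bottom): (2,1,2) with a≤c, −a<b≤a
flip sign back: reduced form of f is (-2,-1,-2)
g is negative-definite; reduce −g:
−g: translate: b→13 (≡59 mod 46), so (23,59,38)→(23,13,2)
−g: flip: (23,13,2)→(2,-13,23)
−g: translate: b→-1 (≡-13 mod 4), so (2,-13,23)→(2,-1,2)
−g: flip: (2,-1,2)→(2,1,2)
−g: reduced (well bottom): (2,1,2) with a≤c, −a<b≤a
flip sign back: reduced form of g is (-2,-1,-2)
reduced forms (-2, -1, -2) vs (-2, -1, -2) ⇒ equivalent

yes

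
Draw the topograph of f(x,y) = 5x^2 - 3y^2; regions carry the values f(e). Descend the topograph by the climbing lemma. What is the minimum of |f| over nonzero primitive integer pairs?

descent: ρ → (-3,6,2)  [lands on river]
river: ρ → (2,6,-3)
closes: descent 1, river 2
min |a| on river = 2

2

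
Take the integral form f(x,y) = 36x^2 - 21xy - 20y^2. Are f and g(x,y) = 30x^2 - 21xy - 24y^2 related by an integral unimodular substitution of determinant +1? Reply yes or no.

D₁ = 3321, D₂ = 3321
river cycle of f (length 42): (-20, 21, 36), (36, 51, -5), (-5, 49, 46), (46, 43, -8), (-8, 53, 16), (16, 43, -23), (-23, 49, 10), (10, 51, -18), (-18, 57, 1), (1, 57, -18), … (32 more)
river cycle of g (length 16): (-24, 21, 30), (30, 39, -15), (-15, 51, 12), (12, 45, -27), (-27, 9, 30), (30, 51, -6), (-6, 57, 3), (3, 57, -6), (-6, 51, 30), (30, 9, -27), … (6 more)
cycles differ ⇒ inequivalent

no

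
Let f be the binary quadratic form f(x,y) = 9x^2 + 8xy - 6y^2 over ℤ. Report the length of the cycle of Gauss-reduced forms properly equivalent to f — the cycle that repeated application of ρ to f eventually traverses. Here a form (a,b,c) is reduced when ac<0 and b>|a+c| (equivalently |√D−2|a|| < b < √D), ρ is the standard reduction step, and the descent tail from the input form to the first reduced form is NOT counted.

D = 280, ⌊√D⌋ = 16
river: ρ → (-6,16,1)
river: ρ → (1,16,-6)
river: ρ → (-6,8,9)
river: ρ → (9,10,-5)
river: ρ → (-5,10,9)
river: ρ → (9,8,-6)
ρ-cycle length = 6 (tail of 0 descent steps not counted)

6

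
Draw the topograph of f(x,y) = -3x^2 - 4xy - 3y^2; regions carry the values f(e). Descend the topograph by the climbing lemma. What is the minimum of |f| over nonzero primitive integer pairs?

translate: b→-2 (≡4 mod 6), so (3,4,3)→(3,-2,2)
flip: (3,-2,2)→(2,2,3)
reduced (well bottom): (2,2,3) with a≤c, −a<b≤a
well minimum |f| = |-2| = 2 (negative-definite)

2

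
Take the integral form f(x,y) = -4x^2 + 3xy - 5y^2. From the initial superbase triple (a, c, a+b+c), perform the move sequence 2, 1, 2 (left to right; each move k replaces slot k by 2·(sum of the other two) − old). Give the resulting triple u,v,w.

start (-4,-5,-6) = (f(1,0),f(0,1),f(1,1))
replace slot 2: 2·((-4)+(-6)) − (-5) = -15 → (-4,-15,-6)
replace slot 1: 2·((-15)+(-6)) − (-4) = -38 → (-38,-15,-6)
replace slot 2: 2·((-38)+(-6)) − (-15) = -73 → (-38,-73,-6)

-38,-73,-6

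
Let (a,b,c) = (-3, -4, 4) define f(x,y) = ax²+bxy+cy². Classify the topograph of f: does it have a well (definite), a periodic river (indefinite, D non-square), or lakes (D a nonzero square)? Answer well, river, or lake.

D = b²−4ac = (-4)² − 4·(-3)·4 = 64
D = 8² is a perfect square ⇒ form factors over ℤ ⇒ lakes

lake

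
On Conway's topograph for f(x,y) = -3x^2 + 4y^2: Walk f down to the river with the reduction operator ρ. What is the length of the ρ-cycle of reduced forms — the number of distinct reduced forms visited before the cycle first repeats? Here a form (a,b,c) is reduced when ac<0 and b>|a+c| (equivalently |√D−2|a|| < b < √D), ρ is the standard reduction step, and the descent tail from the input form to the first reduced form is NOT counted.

D = 48, ⌊√D⌋ = 6
descent: ρ → (4,0,-3)
descent: ρ → (-3,6,1)  [lands on river]
river: ρ → (1,6,-3)
ρ-cycle length = 2 (tail of 2 descent steps not counted)

2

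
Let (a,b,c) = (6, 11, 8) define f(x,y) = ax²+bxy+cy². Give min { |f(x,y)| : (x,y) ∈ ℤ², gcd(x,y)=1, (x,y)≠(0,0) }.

translate: b→-1 (≡11 mod 12), so (6,11,8)→(6,-1,3)
flip: (6,-1,3)→(3,1,6)
reduced (well bottom): (3,1,6) with a≤c, −a<b≤a
well minimum = a = 3

3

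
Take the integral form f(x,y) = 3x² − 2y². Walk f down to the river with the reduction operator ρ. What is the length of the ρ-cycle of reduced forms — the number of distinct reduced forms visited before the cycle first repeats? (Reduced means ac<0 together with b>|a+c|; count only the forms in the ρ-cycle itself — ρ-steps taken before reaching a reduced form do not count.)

D = 24, ⌊√D⌋ = 4
descent: ρ → (-2,4,1)  [lands on river]
river: ρ → (1,4,-2)
ρ-cycle length = 2 (tail of 1 descent step not counted)

2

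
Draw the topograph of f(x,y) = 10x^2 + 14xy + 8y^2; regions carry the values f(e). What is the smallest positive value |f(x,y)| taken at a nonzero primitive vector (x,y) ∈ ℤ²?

translate: b→-6 (≡14 mod 20), so (10,14,8)→(10,-6,4)
flip: (10,-6,4)→(4,6,10)
translate: b→-2 (≡6 mod 8), so (4,6,10)→(4,-2,8)
reduced (well bottom): (4,-2,8) with a≤c, −a<b≤a
well minimum = a = 4

4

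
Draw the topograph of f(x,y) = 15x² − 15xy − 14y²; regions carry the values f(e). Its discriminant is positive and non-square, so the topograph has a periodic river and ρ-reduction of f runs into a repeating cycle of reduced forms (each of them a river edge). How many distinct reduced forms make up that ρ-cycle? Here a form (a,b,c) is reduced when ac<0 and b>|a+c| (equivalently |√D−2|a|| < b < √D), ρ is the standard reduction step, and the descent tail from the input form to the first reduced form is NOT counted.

D = 1065, ⌊√D⌋ = 32
descent: ρ → (-14,15,15)  [lands on river]
river: ρ → (15,15,-14)
river: ρ → (-14,13,16)
river: ρ → (16,19,-11)
river: ρ → (-11,25,10)
river: ρ → (10,15,-21)
river: ρ → (-21,27,4)
river: ρ → (4,29,-14)
river: ρ → (-14,27,6)
river: ρ → (6,21,-26)
river: ρ → (-26,31,1)
river: ρ → (1,31,-26)
river: ρ → (-26,21,6)
river: ρ → (6,27,-14)
river: ρ → (-14,29,4)
river: ρ → (4,27,-21)
river: ρ → (-21,15,10)
river: ρ → (10,25,-11)
river: ρ → (-11,19,16)
river: ρ → (16,13,-14)
ρ-cycle length = 20 (tail of 1 descent step not counted)

20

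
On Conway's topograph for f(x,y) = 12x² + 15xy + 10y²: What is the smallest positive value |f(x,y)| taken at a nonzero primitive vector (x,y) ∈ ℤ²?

translate: b→-9 (≡15 mod 24), so (12,15,10)→(12,-9,7)
flip: (12,-9,7)→(7,9,12)
translate: b→-5 (≡9 mod 14), so (7,9,12)→(7,-5,10)
reduced (well bottom): (7,-5,10) with a≤c, −a<b≤a
well minimum = a = 7

7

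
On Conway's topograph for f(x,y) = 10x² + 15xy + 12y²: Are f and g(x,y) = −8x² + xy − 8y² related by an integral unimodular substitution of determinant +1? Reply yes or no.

D₁ = -255, D₂ = -255
f: translate: b→-5 (≡15 mod 20), so (10,15,12)→(10,-5,7)
f: flip: (10,-5,7)→(7,5,10)
f: reduced (well bottom): (7,5,10) with a≤c, −a<b≤a
g is negative-definite; reduce −g:
−g: flip: (8,-1,8)→(8,1,8)
−g: reduced (well bottom): (8,1,8) with a≤c, −a<b≤a
flip sign back: reduced form of g is (-8,-1,-8)
reduced forms (7, 5, 10) vs (-8, -1, -8) ⇒ inequivalent

no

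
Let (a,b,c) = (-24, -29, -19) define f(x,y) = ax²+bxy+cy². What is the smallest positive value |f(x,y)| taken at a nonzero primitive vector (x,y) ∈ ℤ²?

translate: b→-19 (≡29 mod 48), so (24,29,19)→(24,-19,14)
flip: (24,-19,14)→(14,19,24)
translate: b→-9 (≡19 mod 28), so (14,19,24)→(14,-9,19)
reduced (well bottom): (14,-9,19) with a≤c, −a<b≤a
well minimum |f| = |-14| = 14 (negative-definite)

14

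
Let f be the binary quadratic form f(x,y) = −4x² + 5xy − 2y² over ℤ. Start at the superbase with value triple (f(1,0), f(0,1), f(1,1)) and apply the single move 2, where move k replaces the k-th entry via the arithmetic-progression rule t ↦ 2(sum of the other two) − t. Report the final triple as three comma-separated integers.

start (-4,-2,-1) = (f(1,0),f(0,1),f(1,1))
replace slot 2: 2·((-4)+(-1)) − (-2) = -8 → (-4,-8,-1)

-4,-8,-1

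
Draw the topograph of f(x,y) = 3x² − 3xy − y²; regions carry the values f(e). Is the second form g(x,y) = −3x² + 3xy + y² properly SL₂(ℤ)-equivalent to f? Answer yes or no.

D₁ = 21, D₂ = 21
river cycle of f (length 2): (-1, 3, 3), (3, 3, -1)
river cycle of g (length 2): (1, 3, -3), (-3, 3, 1)
cycles differ ⇒ inequivalent

no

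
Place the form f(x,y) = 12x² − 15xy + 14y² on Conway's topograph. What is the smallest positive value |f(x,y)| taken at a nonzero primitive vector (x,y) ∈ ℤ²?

translate: b→9 (≡-15 mod 24), so (12,-15,14)→(12,9,11)
flip: (12,9,11)→(11,-9,12)
reduced (well bottom): (11,-9,12) with a≤c, −a<b≤a
well minimum = a = 11

11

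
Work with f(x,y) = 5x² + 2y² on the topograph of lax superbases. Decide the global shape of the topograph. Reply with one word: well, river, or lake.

D = b²−4ac = 0² − 4·5·2 = -40
D < 0 ⇒ definite ⇒ every region one sign ⇒ single well

well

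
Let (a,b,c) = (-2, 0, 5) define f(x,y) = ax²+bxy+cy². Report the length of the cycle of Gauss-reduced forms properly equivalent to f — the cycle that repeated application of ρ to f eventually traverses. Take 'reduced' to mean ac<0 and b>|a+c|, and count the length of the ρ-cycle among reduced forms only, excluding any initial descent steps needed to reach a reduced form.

D = 40, ⌊√D⌋ = 6
descent: ρ → (5,0,-2)
descent: ρ → (-2,4,3)  [lands on river]
river: ρ → (3,2,-3)
river: ρ → (-3,4,2)
river: ρ → (2,4,-3)
river: ρ → (-3,2,3)
river: ρ → (3,4,-2)
ρ-cycle length = 6 (tail of 2 descent steps not counted)

6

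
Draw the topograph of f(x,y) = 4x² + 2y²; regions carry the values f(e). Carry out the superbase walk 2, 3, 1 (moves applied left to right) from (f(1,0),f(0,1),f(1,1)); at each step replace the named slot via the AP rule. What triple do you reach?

start (4,2,6) = (f(1,0),f(0,1),f(1,1))
replace slot 2: 2·(4+6) − 2 = 18 → (4,18,6)
replace slot 3: 2·(4+18) − 6 = 38 → (4,18,38)
replace slot 1: 2·(18+38) − 4 = 108 → (108,18,38)

108,18,38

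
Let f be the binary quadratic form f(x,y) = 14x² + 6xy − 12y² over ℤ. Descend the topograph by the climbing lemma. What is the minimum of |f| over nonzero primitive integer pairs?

river: ρ → (-12,18,8)
river: ρ → (8,14,-16)
river: ρ → (-16,18,6)
river: ρ → (6,18,-16)
river: ρ → (-16,14,8)
river: ρ → (8,18,-12)
river: ρ → (-12,6,14)
river: ρ → (14,22,-4)
river: ρ → (-4,26,2)
river: ρ → (2,26,-4)
river: ρ → (-4,22,14)
river: ρ → (14,6,-12)
closes: descent 0, river 12
min |a| on river = 2

2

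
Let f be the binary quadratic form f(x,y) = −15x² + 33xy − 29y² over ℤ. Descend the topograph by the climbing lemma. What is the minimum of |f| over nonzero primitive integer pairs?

translate: b→-3 (≡-33 mod 30), so (15,-33,29)→(15,-3,11)
flip: (15,-3,11)→(11,3,15)
reduced (well bottom): (11,3,15) with a≤c, −a<b≤a
well minimum |f| = |-11| = 11 (negative-definite)

11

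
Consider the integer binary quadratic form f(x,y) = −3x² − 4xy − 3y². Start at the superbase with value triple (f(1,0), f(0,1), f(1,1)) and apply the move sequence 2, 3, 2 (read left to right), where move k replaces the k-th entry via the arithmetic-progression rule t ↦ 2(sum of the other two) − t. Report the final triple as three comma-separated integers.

start (-3,-3,-10) = (f(1,0),f(0,1),f(1,1))
replace slot 2: 2·((-3)+(-10)) − (-3) = -23 → (-3,-23,-10)
replace slot 3: 2·((-3)+(-23)) − (-10) = -42 → (-3,-23,-42)
replace slot 2: 2·((-3)+(-42)) − (-23) = -67 → (-3,-67,-42)

-3,-67,-42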